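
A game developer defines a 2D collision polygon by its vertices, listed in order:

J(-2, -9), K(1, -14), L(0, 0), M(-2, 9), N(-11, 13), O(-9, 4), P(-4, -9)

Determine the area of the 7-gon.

Σ = (37) + (0) + (0) + (73) + (73) + (97) + (18) = 298
Area = |Σ|/2 = 149.

149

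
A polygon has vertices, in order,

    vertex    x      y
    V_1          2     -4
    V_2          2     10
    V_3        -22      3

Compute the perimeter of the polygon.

|V_1V_2| = √((0)² + (14)²) = √196 = 14
|V_2V_3| = √((-24)² + (-7)²) = √625 = 25
|V_3V_1| = √((24)² + (-7)²) = √625 = 25
Perimeter = 14 + 25 + 25 = 64.

64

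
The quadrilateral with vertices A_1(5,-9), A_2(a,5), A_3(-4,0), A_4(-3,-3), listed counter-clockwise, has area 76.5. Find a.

6

Write out the shoelace sum; only the two edges meeting at A_2 involve a:
2·Area = [(5·5 − a·(-9)) + (a·0 − (-4)·5)] + 54
       = 9·a + 99 = 153
⇒ a = 6.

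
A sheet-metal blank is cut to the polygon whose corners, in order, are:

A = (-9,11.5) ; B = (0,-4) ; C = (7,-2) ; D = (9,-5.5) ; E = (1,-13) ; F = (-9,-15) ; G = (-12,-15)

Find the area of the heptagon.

259

A→B: (-9)(-4) − (0)(11.5) = 36
B→C: (0)(-2) − (7)(-4) = 28
C→D: (7)(-5.5) − (9)(-2) = -20.5
D→E: (9)(-13) − (1)(-5.5) = -111.5
E→F: (1)(-15) − (-9)(-13) = -132
F→G: (-9)(-15) − (-12)(-15) = -45
G→A: (-12)(11.5) − (-9)(-15) = -273
Σ = -518
Area = |Σ|/2 = 259.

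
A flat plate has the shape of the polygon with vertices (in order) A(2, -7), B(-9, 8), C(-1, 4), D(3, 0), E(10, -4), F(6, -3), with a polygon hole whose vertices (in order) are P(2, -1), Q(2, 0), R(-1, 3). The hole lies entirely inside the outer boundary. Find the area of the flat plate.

69

Outer boundary:
Cross-terms: -47, -28, -12, -12, -6, -36  ⇒  Σ = -141
Area = |Σ|/2 = 70.5.
Hole:
Apply the shoelace (surveyor's) formula: 2A = Σ (x_i·y_{i+1} − x_{i+1}·y_i), indices taken mod 3.
Cross-terms: 2, 6, -5  ⇒  Σ = 3
Area = |Σ|/2 = 1.5.
Net area = 70.5 − 1.5 = 69.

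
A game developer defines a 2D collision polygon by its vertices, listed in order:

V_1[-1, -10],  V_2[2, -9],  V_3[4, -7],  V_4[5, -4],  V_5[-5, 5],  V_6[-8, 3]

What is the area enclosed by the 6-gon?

91.5

Apply Gauss's area formula: 2A = Σ (x_i·y_{i+1} − x_{i+1}·y_i), indices taken mod 6.
Σ = (29) + (22) + (19) + (5) + (25) + (83) = 183
Area = |Σ|/2 = 91.5.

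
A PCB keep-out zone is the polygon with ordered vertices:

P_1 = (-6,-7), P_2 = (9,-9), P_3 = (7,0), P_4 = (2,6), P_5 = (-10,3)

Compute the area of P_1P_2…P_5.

188

Apply the surveyor's formula: 2A = Σ (x_i·y_{i+1} − x_{i+1}·y_i), indices taken mod 5.
Σ = (117) + (63) + (42) + (66) + (88) = 376
Area = |Σ|/2 = 188.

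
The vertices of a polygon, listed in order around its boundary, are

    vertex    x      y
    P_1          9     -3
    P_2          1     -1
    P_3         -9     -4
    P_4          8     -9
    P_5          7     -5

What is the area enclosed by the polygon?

70.5

P_1→P_2: (9)(-1) − (1)(-3) = -6
P_2→P_3: (1)(-4) − (-9)(-1) = -13
P_3→P_4: (-9)(-9) − (8)(-4) = 113
P_4→P_5: (8)(-5) − (7)(-9) = 23
P_5→P_1: (7)(-3) − (9)(-5) = 24
Σ = 141
Area = |Σ|/2 = 70.5.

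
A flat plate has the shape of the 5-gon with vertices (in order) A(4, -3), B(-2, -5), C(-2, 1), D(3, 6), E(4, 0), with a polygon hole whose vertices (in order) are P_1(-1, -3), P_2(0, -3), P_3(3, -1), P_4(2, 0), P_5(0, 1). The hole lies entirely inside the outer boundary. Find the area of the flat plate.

36

Outer boundary:
Σ = (-26) + (-12) + (-15) + (-24) + (-12) = -89
Area = |Σ|/2 = 44.5.
Hole:
Apply the shoelace formula: 2A = Σ (x_i·y_{i+1} − x_{i+1}·y_i), indices taken mod 5.
P_1→P_2: (-1)(-3) − (0)(-3) = 3
P_2→P_3: (0)(-1) − (3)(-3) = 9
P_3→P_4: (3)(0) − (2)(-1) = 2
P_4→P_5: (2)(1) − (0)(0) = 2
P_5→P_1: (0)(-3) − (-1)(1) = 1
Σ = 17
Area = |Σ|/2 = 8.5.
Net area = 44.5 − 8.5 = 36.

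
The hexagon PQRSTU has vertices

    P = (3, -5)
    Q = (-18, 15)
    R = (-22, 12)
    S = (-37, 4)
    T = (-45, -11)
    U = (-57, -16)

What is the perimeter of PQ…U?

|PQ| = √((-21)² + (20)²) = √841 = 29
|QR| = √((-4)² + (-3)²) = √25 = 5
|RS| = √((-15)² + (-8)²) = √289 = 17
|ST| = √((-8)² + (-15)²) = √289 = 17
|TU| = √((-12)² + (-5)²) = √169 = 13
|UP| = √((60)² + (11)²) = √3721 = 61
Perimeter = 29 + 5 + 17 + 17 + 13 + 61 = 142.

142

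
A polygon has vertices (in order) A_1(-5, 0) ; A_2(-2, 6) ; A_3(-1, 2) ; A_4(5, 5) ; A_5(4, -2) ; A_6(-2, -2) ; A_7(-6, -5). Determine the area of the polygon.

56

Apply Gauss's area formula: 2A = Σ (x_i·y_{i+1} − x_{i+1}·y_i), indices taken mod 7.
A_1→A_2: (-5)(6) − (-2)(0) = -30
A_2→A_3: (-2)(2) − (-1)(6) = 2
A_3→A_4: (-1)(5) − (5)(2) = -15
A_4→A_5: (5)(-2) − (4)(5) = -30
A_5→A_6: (4)(-2) − (-2)(-2) = -12
A_6→A_7: (-2)(-5) − (-6)(-2) = -2
A_7→A_1: (-6)(0) − (-5)(-5) = -25
Σ = -112
Area = |Σ|/2 = 56.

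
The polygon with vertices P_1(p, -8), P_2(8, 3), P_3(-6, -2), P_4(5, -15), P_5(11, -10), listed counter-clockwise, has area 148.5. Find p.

8

Write out the shoelace sum; only the two edges meeting at P_1 involve p:
2·Area = [(11·(-8) − p·(-10)) + (p·3 − 8·(-8))] + 217
       = 13·p + 193 = 297
⇒ p = 8.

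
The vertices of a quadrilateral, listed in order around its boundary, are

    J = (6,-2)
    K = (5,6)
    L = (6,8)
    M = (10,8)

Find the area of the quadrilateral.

25

Apply the shoelace (surveyor's) formula: 2A = Σ (x_i·y_{i+1} − x_{i+1}·y_i), indices taken mod 4.
J→K: (6)(6) − (5)(-2) = 46
K→L: (5)(8) − (6)(6) = 4
L→M: (6)(8) − (10)(8) = -32
M→J: (10)(-2) − (6)(8) = -68
Σ = -50
Area = |Σ|/2 = 25.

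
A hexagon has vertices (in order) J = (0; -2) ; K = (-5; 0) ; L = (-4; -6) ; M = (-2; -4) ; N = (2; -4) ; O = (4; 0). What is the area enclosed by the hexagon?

Apply Gauss's area formula: 2A = Σ (x_i·y_{i+1} − x_{i+1}·y_i), indices taken mod 6.
Cross-terms: -10, 30, 4, 16, 16, -8  ⇒  Σ = 48
Area = |Σ|/2 = 24.

24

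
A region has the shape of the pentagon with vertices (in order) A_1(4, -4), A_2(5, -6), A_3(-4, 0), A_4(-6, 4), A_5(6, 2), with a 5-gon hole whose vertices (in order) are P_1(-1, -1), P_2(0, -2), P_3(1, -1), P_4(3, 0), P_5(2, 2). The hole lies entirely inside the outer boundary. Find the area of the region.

Outer boundary:
Apply the shoelace (surveyor's) formula: 2A = Σ (x_i·y_{i+1} − x_{i+1}·y_i), indices taken mod 5.
Cross-terms: -4, -24, -16, -36, -32  ⇒  Σ = -112
Area = |Σ|/2 = 56.
Hole:
Apply the shoelace (surveyor's) formula: 2A = Σ (x_i·y_{i+1} − x_{i+1}·y_i), indices taken mod 5.
P_1→P_2: (-1)(-2) − (0)(-1) = 2
P_2→P_3: (0)(-1) − (1)(-2) = 2
P_3→P_4: (1)(0) − (3)(-1) = 3
P_4→P_5: (3)(2) − (2)(0) = 6
P_5→P_1: (2)(-1) − (-1)(2) = 0
Σ = 13
Area = |Σ|/2 = 6.5.
Net area = 56 − 6.5 = 49.5.

49.5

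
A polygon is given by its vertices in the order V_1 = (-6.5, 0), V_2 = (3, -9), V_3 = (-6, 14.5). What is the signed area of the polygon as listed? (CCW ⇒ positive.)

71.125

Cross-terms: 58.5, -10.5, 94.25  ⇒  Σ = 142.25
Signed area = Σ/2 = 71.125 (positive ⇒ counter-clockwise traversal).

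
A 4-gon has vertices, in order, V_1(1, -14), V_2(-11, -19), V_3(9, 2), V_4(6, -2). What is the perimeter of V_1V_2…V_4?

60

|V_1V_2| = √((-12)² + (-5)²) = √169 = 13
|V_2V_3| = √((20)² + (21)²) = √841 = 29
|V_3V_4| = √((-3)² + (-4)²) = √25 = 5
|V_4V_1| = √((-5)² + (-12)²) = √169 = 13
Perimeter = 13 + 29 + 5 + 13 = 60.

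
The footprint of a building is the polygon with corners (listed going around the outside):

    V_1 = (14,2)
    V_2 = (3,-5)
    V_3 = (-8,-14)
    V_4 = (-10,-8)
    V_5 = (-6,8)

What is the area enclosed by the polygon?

Apply Gauss's area formula: 2A = Σ (x_i·y_{i+1} − x_{i+1}·y_i), indices taken mod 5.
V_1→V_2: (14)(-5) − (3)(2) = -76
V_2→V_3: (3)(-14) − (-8)(-5) = -82
V_3→V_4: (-8)(-8) − (-10)(-14) = -76
V_4→V_5: (-10)(8) − (-6)(-8) = -128
V_5→V_1: (-6)(2) − (14)(8) = -124
Σ = -486
Area = |Σ|/2 = 243.

243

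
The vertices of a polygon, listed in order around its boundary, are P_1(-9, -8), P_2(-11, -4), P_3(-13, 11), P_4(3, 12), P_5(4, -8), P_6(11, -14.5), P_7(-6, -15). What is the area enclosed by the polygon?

397.5

Apply the shoelace formula: 2A = Σ (x_i·y_{i+1} − x_{i+1}·y_i), indices taken mod 7.
Σ = (-52) + (-173) + (-189) + (-72) + (30) + (-252) + (-87) = -795
Area = |Σ|/2 = 397.5.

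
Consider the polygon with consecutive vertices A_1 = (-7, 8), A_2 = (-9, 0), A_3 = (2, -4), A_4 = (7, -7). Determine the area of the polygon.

Cross-terms: 72, 36, 14, 7  ⇒  Σ = 129
Area = |Σ|/2 = 64.5.

64.5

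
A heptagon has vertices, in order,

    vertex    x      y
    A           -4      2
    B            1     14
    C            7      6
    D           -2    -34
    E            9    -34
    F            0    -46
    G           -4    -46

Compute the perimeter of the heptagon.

|AB| = √((5)² + (12)²) = √169 = 13
|BC| = √((6)² + (-8)²) = √100 = 10
|CD| = √((-9)² + (-40)²) = √1681 = 41
|DE| = √((11)² + (0)²) = √121 = 11
|EF| = √((-9)² + (-12)²) = √225 = 15
|FG| = √((-4)² + (0)²) = √16 = 4
|GA| = √((0)² + (48)²) = √2304 = 48
Perimeter = 13 + 10 + 41 + 11 + 15 + 4 + 48 = 142.

142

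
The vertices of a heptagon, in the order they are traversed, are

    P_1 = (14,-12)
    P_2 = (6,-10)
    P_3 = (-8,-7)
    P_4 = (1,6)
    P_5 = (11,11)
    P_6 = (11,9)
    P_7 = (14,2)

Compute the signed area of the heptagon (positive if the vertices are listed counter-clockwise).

-304

Apply the surveyor's formula: 2A = Σ (x_i·y_{i+1} − x_{i+1}·y_i), indices taken mod 7.
Σ = (-68) + (-122) + (-41) + (-55) + (-22) + (-104) + (-196) = -608
Signed area = Σ/2 = -304 (negative ⇒ clockwise traversal).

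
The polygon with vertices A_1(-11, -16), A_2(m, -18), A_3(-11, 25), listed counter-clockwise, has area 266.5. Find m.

Write out the shoelace sum; only the two edges meeting at A_2 involve m:
2·Area = [((-11)·(-18) − m·(-16)) + (m·25 − (-11)·(-18))] + 451
       = 41·m + 451 = 533
⇒ m = 2.

2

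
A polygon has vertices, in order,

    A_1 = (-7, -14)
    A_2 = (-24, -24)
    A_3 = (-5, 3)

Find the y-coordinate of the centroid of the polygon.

-35/3

Apply Gauss's area formula. First the cross-terms c_i = x_i·y_{i+1} − x_{i+1}·y_i:
  -168, -192, 91  ⇒  2A = -269, A = -134.5.
Then Σ (y_i + y_{i+1})·c_i = 9415, so ȳ = 9415 / (6·(-134.5)) = -35/3.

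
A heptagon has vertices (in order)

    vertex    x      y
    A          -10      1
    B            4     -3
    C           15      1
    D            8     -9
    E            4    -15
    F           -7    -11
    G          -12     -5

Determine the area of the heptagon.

230

Apply the shoelace formula: 2A = Σ (x_i·y_{i+1} − x_{i+1}·y_i), indices taken mod 7.
Σ = (26) + (49) + (-143) + (-84) + (-149) + (-97) + (-62) = -460
Area = |Σ|/2 = 230.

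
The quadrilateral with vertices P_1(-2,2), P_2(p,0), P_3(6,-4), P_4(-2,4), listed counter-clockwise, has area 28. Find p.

The doubled signed area Σ (x_i y_{i+1} − x_{i+1} y_i) is linear in p.
With p=0 it equals 20; the coefficient of p is -6 (from the two edges through P_2).
So -6·p + 20 = 2·28 = 56 ⇒ p = -6.

-6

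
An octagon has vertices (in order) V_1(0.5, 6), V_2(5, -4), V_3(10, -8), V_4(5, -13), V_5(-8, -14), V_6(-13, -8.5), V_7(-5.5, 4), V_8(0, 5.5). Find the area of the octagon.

270.875

Σ = (-32) + (0) + (-90) + (-174) + (-114) + (-98.75) + (-30.25) + (-2.75) = -541.75
Area = |Σ|/2 = 270.875.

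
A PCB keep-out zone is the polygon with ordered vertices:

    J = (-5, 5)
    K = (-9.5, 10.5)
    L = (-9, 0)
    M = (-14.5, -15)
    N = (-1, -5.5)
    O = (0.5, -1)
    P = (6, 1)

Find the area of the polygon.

Apply the surveyor's formula: 2A = Σ (x_i·y_{i+1} − x_{i+1}·y_i), indices taken mod 7.
Σ = (-5) + (94.5) + (135) + (64.75) + (3.75) + (6.5) + (35) = 334.5
Area = |Σ|/2 = 167.25.

167.25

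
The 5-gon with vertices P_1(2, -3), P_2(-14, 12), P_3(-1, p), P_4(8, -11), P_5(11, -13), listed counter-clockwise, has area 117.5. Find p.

The doubled signed area Σ (x_i y_{i+1} − x_{i+1} y_i) is linear in p.
With p=0 it equals 15; the coefficient of p is -22 (from the two edges through P_3).
So -22·p + 15 = 2·117.5 = 235 ⇒ p = -10.

-10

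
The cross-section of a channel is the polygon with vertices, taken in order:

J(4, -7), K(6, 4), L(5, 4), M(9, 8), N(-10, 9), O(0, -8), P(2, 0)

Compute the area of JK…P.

154.5

J→K: (4)(4) − (6)(-7) = 58
K→L: (6)(4) − (5)(4) = 4
L→M: (5)(8) − (9)(4) = 4
M→N: (9)(9) − (-10)(8) = 161
N→O: (-10)(-8) − (0)(9) = 80
O→P: (0)(0) − (2)(-8) = 16
P→J: (2)(-7) − (4)(0) = -14
Σ = 309
Area = |Σ|/2 = 154.5.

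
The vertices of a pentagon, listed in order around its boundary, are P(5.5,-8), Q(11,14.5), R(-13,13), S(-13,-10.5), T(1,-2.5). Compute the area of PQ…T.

Apply the shoelace formula: 2A = Σ (x_i·y_{i+1} − x_{i+1}·y_i), indices taken mod 5.
Σ = (167.75) + (331.5) + (305.5) + (43) + (5.75) = 853.5
Area = |Σ|/2 = 426.75.

426.75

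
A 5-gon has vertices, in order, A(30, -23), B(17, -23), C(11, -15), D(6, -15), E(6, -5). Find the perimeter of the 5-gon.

|AB| = √((-13)² + (0)²) = √169 = 13
|BC| = √((-6)² + (8)²) = √100 = 10
|CD| = √((-5)² + (0)²) = √25 = 5
|DE| = √((0)² + (10)²) = √100 = 10
|EA| = √((24)² + (-18)²) = √900 = 30
Perimeter = 13 + 10 + 5 + 10 + 30 = 68.

68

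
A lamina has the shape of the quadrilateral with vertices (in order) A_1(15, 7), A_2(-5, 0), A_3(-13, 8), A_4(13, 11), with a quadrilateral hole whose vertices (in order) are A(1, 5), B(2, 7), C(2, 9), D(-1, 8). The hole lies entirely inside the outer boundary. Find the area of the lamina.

156.5

Outer boundary:
Apply Gauss's area formula: 2A = Σ (x_i·y_{i+1} − x_{i+1}·y_i), indices taken mod 4.
Σ = (35) + (-40) + (-247) + (-74) = -326
Area = |Σ|/2 = 163.
Hole:
A→B: (1)(7) − (2)(5) = -3
B→C: (2)(9) − (2)(7) = 4
C→D: (2)(8) − (-1)(9) = 25
D→A: (-1)(5) − (1)(8) = -13
Σ = 13
Area = |Σ|/2 = 6.5.
Net area = 163 − 6.5 = 156.5.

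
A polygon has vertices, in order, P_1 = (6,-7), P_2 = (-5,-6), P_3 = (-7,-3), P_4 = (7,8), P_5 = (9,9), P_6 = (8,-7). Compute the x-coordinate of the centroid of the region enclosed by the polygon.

794/291

Apply Gauss's area formula. First the cross-terms c_i = x_i·y_{i+1} − x_{i+1}·y_i:
  -71, -27, -35, -9, -135, -14  ⇒  2A = -291, A = -145.5.
Then Σ (x_i + x_{i+1})·c_i = -2382, so x̄ = -2382 / (6·(-145.5)) = 794/291.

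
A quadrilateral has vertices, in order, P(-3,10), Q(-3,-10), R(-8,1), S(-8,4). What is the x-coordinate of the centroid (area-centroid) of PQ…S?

-337/69

Apply the shoelace formula. First the cross-terms c_i = x_i·y_{i+1} − x_{i+1}·y_i:
  60, -83, -24, -68  ⇒  2A = -115, A = -57.5.
Then Σ (x_i + x_{i+1})·c_i = 1685, so x̄ = 1685 / (6·(-57.5)) = -337/69.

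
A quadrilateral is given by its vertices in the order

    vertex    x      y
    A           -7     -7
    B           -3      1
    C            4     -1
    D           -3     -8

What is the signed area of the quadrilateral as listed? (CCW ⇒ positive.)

-49.5

Apply Gauss's area formula: 2A = Σ (x_i·y_{i+1} − x_{i+1}·y_i), indices taken mod 4.
Cross-terms: -28, -1, -35, -35  ⇒  Σ = -99
Signed area = Σ/2 = -49.5 (negative ⇒ clockwise traversal).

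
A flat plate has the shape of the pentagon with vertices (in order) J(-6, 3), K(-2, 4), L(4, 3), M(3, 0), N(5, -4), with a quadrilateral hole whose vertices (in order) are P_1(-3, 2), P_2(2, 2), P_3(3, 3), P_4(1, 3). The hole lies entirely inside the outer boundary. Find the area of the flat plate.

Outer boundary:
Apply the shoelace formula: 2A = Σ (x_i·y_{i+1} − x_{i+1}·y_i), indices taken mod 5.
Σ = (-18) + (-22) + (-9) + (-12) + (-9) = -70
Area = |Σ|/2 = 35.
Hole:
P_1→P_2: (-3)(2) − (2)(2) = -10
P_2→P_3: (2)(3) − (3)(2) = 0
P_3→P_4: (3)(3) − (1)(3) = 6
P_4→P_1: (1)(2) − (-3)(3) = 11
Σ = 7
Area = |Σ|/2 = 3.5.
Net area = 35 − 3.5 = 31.5.

31.5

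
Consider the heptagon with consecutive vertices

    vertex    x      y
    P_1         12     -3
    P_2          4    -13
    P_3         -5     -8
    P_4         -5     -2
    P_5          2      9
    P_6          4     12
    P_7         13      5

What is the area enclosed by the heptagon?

279.5

Apply the shoelace formula: 2A = Σ (x_i·y_{i+1} − x_{i+1}·y_i), indices taken mod 7.
P_1→P_2: (12)(-13) − (4)(-3) = -144
P_2→P_3: (4)(-8) − (-5)(-13) = -97
P_3→P_4: (-5)(-2) − (-5)(-8) = -30
P_4→P_5: (-5)(9) − (2)(-2) = -41
P_5→P_6: (2)(12) − (4)(9) = -12
P_6→P_7: (4)(5) − (13)(12) = -136
P_7→P_1: (13)(-3) − (12)(5) = -99
Σ = -559
Area = |Σ|/2 = 279.5.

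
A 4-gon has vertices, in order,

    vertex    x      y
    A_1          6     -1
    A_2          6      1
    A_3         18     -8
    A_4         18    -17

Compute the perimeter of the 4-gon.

|A_1A_2| = √((0)² + (2)²) = √4 = 2
|A_2A_3| = √((12)² + (-9)²) = √225 = 15
|A_3A_4| = √((0)² + (-9)²) = √81 = 9
|A_4A_1| = √((-12)² + (16)²) = √400 = 20
Perimeter = 2 + 15 + 9 + 20 = 46.

46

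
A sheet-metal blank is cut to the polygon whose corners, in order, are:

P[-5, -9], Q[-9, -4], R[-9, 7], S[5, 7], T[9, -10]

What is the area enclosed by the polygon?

Apply the shoelace formula: 2A = Σ (x_i·y_{i+1} − x_{i+1}·y_i), indices taken mod 5.
Σ = (-61) + (-99) + (-98) + (-113) + (-131) = -502
Area = |Σ|/2 = 251.

251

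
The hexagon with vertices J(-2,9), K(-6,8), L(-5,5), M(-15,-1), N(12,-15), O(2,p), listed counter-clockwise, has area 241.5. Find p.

The doubled signed area Σ (x_i y_{i+1} − x_{i+1} y_i) is linear in p.
With p=0 it equals 413; the coefficient of p is 14 (from the two edges through O).
So 14·p + 413 = 2·241.5 = 483 ⇒ p = 5.

5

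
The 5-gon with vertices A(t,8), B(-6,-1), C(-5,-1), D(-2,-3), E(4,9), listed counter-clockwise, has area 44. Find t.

0

Write out the shoelace sum; only the two edges meeting at A involve t:
2·Area = [(4·8 − t·9) + (t·(-1) − (-6)·8)] + 8
       = -10·t + 88 = 88
⇒ t = 0.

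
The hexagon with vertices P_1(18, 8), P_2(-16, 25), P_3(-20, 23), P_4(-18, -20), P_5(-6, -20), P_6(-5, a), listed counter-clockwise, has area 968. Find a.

-13

The doubled signed area Σ (x_i y_{i+1} − x_{i+1} y_i) is linear in a.
With a=0 it equals 1624; the coefficient of a is -24 (from the two edges through P_6).
So -24·a + 1624 = 2·968 = 1936 ⇒ a = -13.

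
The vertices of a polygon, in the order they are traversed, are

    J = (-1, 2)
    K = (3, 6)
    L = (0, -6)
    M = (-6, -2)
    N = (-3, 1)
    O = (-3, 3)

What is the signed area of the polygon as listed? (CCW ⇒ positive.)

-43.5

Apply the shoelace (surveyor's) formula: 2A = Σ (x_i·y_{i+1} − x_{i+1}·y_i), indices taken mod 6.
Σ = (-12) + (-18) + (-36) + (-12) + (-6) + (-3) = -87
Signed area = Σ/2 = -43.5 (negative ⇒ clockwise traversal).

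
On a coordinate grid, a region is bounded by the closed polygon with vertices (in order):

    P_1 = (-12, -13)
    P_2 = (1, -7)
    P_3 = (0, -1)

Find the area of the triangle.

42

Cross-terms: 97, -1, -12  ⇒  Σ = 84
Area = |Σ|/2 = 42.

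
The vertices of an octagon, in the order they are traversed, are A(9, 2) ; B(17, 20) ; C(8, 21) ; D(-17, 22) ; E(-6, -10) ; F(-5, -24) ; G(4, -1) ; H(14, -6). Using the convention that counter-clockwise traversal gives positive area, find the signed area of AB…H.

Apply the surveyor's formula: 2A = Σ (x_i·y_{i+1} − x_{i+1}·y_i), indices taken mod 8.
Σ = (146) + (197) + (533) + (302) + (94) + (101) + (-10) + (82) = 1445
Signed area = Σ/2 = 722.5 (positive ⇒ counter-clockwise traversal).

722.5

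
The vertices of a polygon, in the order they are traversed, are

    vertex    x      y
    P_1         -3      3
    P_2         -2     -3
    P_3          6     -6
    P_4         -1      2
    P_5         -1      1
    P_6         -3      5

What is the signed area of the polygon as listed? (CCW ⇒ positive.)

Apply Gauss's area formula: 2A = Σ (x_i·y_{i+1} − x_{i+1}·y_i), indices taken mod 6.
Σ = (15) + (30) + (6) + (1) + (-2) + (6) = 56
Signed area = Σ/2 = 28 (positive ⇒ counter-clockwise traversal).

28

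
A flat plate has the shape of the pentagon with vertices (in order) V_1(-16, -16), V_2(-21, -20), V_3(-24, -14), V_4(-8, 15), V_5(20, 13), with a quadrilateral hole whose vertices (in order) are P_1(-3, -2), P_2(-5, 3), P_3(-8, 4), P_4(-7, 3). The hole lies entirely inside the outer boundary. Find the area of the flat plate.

589

Outer boundary:
Apply Gauss's area formula: 2A = Σ (x_i·y_{i+1} − x_{i+1}·y_i), indices taken mod 5.
Cross-terms: -16, -186, -472, -404, -112  ⇒  Σ = -1190
Area = |Σ|/2 = 595.
Hole:
Apply the shoelace (surveyor's) formula: 2A = Σ (x_i·y_{i+1} − x_{i+1}·y_i), indices taken mod 4.
Σ = (-19) + (4) + (4) + (23) = 12
Area = |Σ|/2 = 6.
Net area = 595 − 6 = 589.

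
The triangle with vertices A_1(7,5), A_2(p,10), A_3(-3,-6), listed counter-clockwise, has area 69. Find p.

-1

Write out the shoelace sum; only the two edges meeting at A_2 involve p:
2·Area = [(7·10 − p·5) + (p·(-6) − (-3)·10)] + 27
       = -11·p + 127 = 138
⇒ p = -1.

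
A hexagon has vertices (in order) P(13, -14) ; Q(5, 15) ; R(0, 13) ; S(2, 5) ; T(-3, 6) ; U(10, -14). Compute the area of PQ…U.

177.5

Apply the shoelace formula: 2A = Σ (x_i·y_{i+1} − x_{i+1}·y_i), indices taken mod 6.
Σ = (265) + (65) + (-26) + (27) + (-18) + (42) = 355
Area = |Σ|/2 = 177.5.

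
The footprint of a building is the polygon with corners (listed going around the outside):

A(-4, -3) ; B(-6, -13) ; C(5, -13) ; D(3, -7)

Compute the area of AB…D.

Apply Gauss's area formula: 2A = Σ (x_i·y_{i+1} − x_{i+1}·y_i), indices taken mod 4.
A→B: (-4)(-13) − (-6)(-3) = 34
B→C: (-6)(-13) − (5)(-13) = 143
C→D: (5)(-7) − (3)(-13) = 4
D→A: (3)(-3) − (-4)(-7) = -37
Σ = 144
Area = |Σ|/2 = 72.

72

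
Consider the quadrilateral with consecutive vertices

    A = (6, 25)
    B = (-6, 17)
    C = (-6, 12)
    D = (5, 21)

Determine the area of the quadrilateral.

47.5

Σ = (252) + (30) + (-186) + (-1) = 95
Area = |Σ|/2 = 47.5.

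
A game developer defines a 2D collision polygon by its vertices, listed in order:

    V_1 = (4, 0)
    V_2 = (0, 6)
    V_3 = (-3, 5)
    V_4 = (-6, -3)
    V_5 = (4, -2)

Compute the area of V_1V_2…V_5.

56.5

Apply the shoelace formula: 2A = Σ (x_i·y_{i+1} − x_{i+1}·y_i), indices taken mod 5.
Σ = (24) + (18) + (39) + (24) + (8) = 113
Area = |Σ|/2 = 56.5.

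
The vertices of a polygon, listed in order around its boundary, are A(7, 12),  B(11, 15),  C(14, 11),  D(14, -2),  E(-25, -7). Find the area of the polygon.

Σ = (-27) + (-89) + (-182) + (-148) + (-251) = -697
Area = |Σ|/2 = 348.5.

348.5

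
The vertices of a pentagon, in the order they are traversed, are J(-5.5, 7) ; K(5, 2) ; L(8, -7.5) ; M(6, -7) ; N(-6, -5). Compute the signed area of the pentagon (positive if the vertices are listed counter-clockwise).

Cross-terms: -46, -53.5, -11, -72, -69.5  ⇒  Σ = -252
Signed area = Σ/2 = -126 (negative ⇒ clockwise traversal).

-126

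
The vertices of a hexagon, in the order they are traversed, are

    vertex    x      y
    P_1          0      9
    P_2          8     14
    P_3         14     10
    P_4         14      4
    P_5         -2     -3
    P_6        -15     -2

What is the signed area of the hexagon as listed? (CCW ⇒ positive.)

Apply the shoelace (surveyor's) formula: 2A = Σ (x_i·y_{i+1} − x_{i+1}·y_i), indices taken mod 6.
Σ = (-72) + (-116) + (-84) + (-34) + (-41) + (-135) = -482
Signed area = Σ/2 = -241 (negative ⇒ clockwise traversal).

-241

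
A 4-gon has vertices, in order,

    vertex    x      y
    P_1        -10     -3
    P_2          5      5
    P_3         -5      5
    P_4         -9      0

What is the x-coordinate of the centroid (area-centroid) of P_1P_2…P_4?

Apply the shoelace formula. First the cross-terms c_i = x_i·y_{i+1} − x_{i+1}·y_i:
  -35, 50, 45, 27  ⇒  2A = 87, A = 43.5.
Then Σ (x_i + x_{i+1})·c_i = -968, so x̄ = -968 / (6·43.5) = -968/261.

-968/261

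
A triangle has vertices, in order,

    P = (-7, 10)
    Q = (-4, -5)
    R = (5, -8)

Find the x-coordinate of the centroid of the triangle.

-2

Apply the surveyor's formula. First the cross-terms c_i = x_i·y_{i+1} − x_{i+1}·y_i:
  75, 57, -6  ⇒  2A = 126, A = 63.
Then Σ (x_i + x_{i+1})·c_i = -756, so x̄ = -756 / (6·63) = -2.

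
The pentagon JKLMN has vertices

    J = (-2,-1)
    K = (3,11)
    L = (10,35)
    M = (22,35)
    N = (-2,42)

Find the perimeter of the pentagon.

118

|JK| = √((5)² + (12)²) = √169 = 13
|KL| = √((7)² + (24)²) = √625 = 25
|LM| = √((12)² + (0)²) = √144 = 12
|MN| = √((-24)² + (7)²) = √625 = 25
|NJ| = √((0)² + (-43)²) = √1849 = 43
Perimeter = 13 + 25 + 12 + 25 + 43 = 118.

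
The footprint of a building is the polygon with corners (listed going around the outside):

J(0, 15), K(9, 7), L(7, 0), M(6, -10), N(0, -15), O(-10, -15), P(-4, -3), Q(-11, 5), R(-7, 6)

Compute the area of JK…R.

356.5

Σ = (-135) + (-49) + (-70) + (-90) + (-150) + (-30) + (-53) + (-31) + (-105) = -713
Area = |Σ|/2 = 356.5.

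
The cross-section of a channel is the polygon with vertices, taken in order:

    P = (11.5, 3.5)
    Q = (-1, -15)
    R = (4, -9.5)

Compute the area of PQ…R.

P→Q: (11.5)(-15) − (-1)(3.5) = -169
Q→R: (-1)(-9.5) − (4)(-15) = 69.5
R→P: (4)(3.5) − (11.5)(-9.5) = 123.25
Σ = 23.75
Area = |Σ|/2 = 11.875.

11.875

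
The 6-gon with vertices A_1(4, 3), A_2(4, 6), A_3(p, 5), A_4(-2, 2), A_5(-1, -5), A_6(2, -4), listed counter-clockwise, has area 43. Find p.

Write out the shoelace sum; only the two edges meeting at A_3 involve p:
2·Area = [(4·5 − p·6) + (p·2 − (-2)·5)] + 60
       = -4·p + 90 = 86
⇒ p = 1.

1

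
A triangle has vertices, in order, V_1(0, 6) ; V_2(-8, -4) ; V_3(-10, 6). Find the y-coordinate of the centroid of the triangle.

8/3

Apply the shoelace (surveyor's) formula. First the cross-terms c_i = x_i·y_{i+1} − x_{i+1}·y_i:
  48, -88, -60  ⇒  2A = -100, A = -50.
Then Σ (y_i + y_{i+1})·c_i = -800, so ȳ = -800 / (6·(-50)) = 8/3.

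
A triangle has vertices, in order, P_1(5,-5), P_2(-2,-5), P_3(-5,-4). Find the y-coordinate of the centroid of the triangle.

Apply the shoelace formula. First the cross-terms c_i = x_i·y_{i+1} − x_{i+1}·y_i:
  -35, -17, 45  ⇒  2A = -7, A = -3.5.
Then Σ (y_i + y_{i+1})·c_i = 98, so ȳ = 98 / (6·(-3.5)) = -14/3.

-14/3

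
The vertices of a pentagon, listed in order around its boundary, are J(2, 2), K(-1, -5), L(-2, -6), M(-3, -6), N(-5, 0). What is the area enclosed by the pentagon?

Apply Gauss's area formula: 2A = Σ (x_i·y_{i+1} − x_{i+1}·y_i), indices taken mod 5.
Cross-terms: -8, -4, -6, -30, -10  ⇒  Σ = -58
Area = |Σ|/2 = 29.

29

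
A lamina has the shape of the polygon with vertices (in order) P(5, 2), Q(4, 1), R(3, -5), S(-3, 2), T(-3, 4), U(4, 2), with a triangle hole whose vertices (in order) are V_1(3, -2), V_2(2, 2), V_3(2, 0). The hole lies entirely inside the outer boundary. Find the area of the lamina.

31.5

Outer boundary:
Σ = (-3) + (-23) + (-9) + (-6) + (-22) + (-2) = -65
Area = |Σ|/2 = 32.5.
Hole:
Apply the shoelace formula: 2A = Σ (x_i·y_{i+1} − x_{i+1}·y_i), indices taken mod 3.
Cross-terms: 10, -4, -4  ⇒  Σ = 2
Area = |Σ|/2 = 1.
Net area = 32.5 − 1 = 31.5.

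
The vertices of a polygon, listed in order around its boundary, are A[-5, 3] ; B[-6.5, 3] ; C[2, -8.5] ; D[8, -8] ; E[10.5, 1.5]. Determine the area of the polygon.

120.375

Apply Gauss's area formula: 2A = Σ (x_i·y_{i+1} − x_{i+1}·y_i), indices taken mod 5.
Σ = (4.5) + (49.25) + (52) + (96) + (39) = 240.75
Area = |Σ|/2 = 120.375.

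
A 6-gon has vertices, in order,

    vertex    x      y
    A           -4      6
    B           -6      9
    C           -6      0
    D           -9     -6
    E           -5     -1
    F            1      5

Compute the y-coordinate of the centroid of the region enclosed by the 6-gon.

Apply the shoelace (surveyor's) formula. First the cross-terms c_i = x_i·y_{i+1} − x_{i+1}·y_i:
  0, 54, 36, -21, -24, 26  ⇒  2A = 71, A = 35.5.
Then Σ (y_i + y_{i+1})·c_i = 607, so ȳ = 607 / (6·35.5) = 607/213.

607/213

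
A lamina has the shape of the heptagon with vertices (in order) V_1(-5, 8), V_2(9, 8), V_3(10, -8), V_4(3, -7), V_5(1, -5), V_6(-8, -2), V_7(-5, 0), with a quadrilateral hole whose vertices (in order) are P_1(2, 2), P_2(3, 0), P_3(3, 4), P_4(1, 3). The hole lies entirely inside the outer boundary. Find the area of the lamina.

Outer boundary:
V_1→V_2: (-5)(8) − (9)(8) = -112
V_2→V_3: (9)(-8) − (10)(8) = -152
V_3→V_4: (10)(-7) − (3)(-8) = -46
V_4→V_5: (3)(-5) − (1)(-7) = -8
V_5→V_6: (1)(-2) − (-8)(-5) = -42
V_6→V_7: (-8)(0) − (-5)(-2) = -10
V_7→V_1: (-5)(8) − (-5)(0) = -40
Σ = -410
Area = |Σ|/2 = 205.
Hole:
Apply Gauss's area formula: 2A = Σ (x_i·y_{i+1} − x_{i+1}·y_i), indices taken mod 4.
Cross-terms: -6, 12, 5, -4  ⇒  Σ = 7
Area = |Σ|/2 = 3.5.
Net area = 205 − 3.5 = 201.5.

201.5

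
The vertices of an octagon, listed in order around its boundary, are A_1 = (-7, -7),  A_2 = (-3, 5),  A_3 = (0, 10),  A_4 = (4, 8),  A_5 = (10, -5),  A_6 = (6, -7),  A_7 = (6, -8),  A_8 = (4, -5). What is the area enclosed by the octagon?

Apply the shoelace (surveyor's) formula: 2A = Σ (x_i·y_{i+1} − x_{i+1}·y_i), indices taken mod 8.
A_1→A_2: (-7)(5) − (-3)(-7) = -56
A_2→A_3: (-3)(10) − (0)(5) = -30
A_3→A_4: (0)(8) − (4)(10) = -40
A_4→A_5: (4)(-5) − (10)(8) = -100
A_5→A_6: (10)(-7) − (6)(-5) = -40
A_6→A_7: (6)(-8) − (6)(-7) = -6
A_7→A_8: (6)(-5) − (4)(-8) = 2
A_8→A_1: (4)(-7) − (-7)(-5) = -63
Σ = -333
Area = |Σ|/2 = 166.5.

166.5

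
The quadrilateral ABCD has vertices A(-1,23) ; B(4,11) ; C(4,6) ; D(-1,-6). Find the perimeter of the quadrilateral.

|AB| = √((5)² + (-12)²) = √169 = 13
|BC| = √((0)² + (-5)²) = √25 = 5
|CD| = √((-5)² + (-12)²) = √169 = 13
|DA| = √((0)² + (29)²) = √841 = 29
Perimeter = 13 + 5 + 13 + 29 = 60.

60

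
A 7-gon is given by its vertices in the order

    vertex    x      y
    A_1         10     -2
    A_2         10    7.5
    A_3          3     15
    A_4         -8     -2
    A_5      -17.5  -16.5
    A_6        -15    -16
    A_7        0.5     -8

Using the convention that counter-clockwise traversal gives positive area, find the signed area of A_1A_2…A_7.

336.5

Apply the shoelace formula: 2A = Σ (x_i·y_{i+1} − x_{i+1}·y_i), indices taken mod 7.
Σ = (95) + (127.5) + (114) + (97) + (32.5) + (128) + (79) = 673
Signed area = Σ/2 = 336.5 (positive ⇒ counter-clockwise traversal).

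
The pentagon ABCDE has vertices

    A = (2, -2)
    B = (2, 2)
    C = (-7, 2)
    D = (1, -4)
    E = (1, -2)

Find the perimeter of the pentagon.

|AB| = √((0)² + (4)²) = √16 = 4
|BC| = √((-9)² + (0)²) = √81 = 9
|CD| = √((8)² + (-6)²) = √100 = 10
|DE| = √((0)² + (2)²) = √4 = 2
|EA| = √((1)² + (0)²) = √1 = 1
Perimeter = 4 + 9 + 10 + 2 + 1 = 26.

26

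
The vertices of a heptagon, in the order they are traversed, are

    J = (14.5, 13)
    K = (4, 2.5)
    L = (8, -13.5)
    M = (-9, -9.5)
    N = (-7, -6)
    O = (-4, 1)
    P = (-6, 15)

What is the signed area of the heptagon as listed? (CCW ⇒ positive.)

J→K: (14.5)(2.5) − (4)(13) = -15.75
K→L: (4)(-13.5) − (8)(2.5) = -74
L→M: (8)(-9.5) − (-9)(-13.5) = -197.5
M→N: (-9)(-6) − (-7)(-9.5) = -12.5
N→O: (-7)(1) − (-4)(-6) = -31
O→P: (-4)(15) − (-6)(1) = -54
P→J: (-6)(13) − (14.5)(15) = -295.5
Σ = -680.25
Signed area = Σ/2 = -340.125 (negative ⇒ clockwise traversal).

-340.125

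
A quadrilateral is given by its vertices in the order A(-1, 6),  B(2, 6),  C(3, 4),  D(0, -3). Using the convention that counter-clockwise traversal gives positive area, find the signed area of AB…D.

Apply the surveyor's formula: 2A = Σ (x_i·y_{i+1} − x_{i+1}·y_i), indices taken mod 4.
Σ = (-18) + (-10) + (-9) + (-3) = -40
Signed area = Σ/2 = -20 (negative ⇒ clockwise traversal).

-20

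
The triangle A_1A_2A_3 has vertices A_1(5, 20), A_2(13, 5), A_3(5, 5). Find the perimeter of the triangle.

|A_1A_2| = √((8)² + (-15)²) = √289 = 17
|A_2A_3| = √((-8)² + (0)²) = √64 = 8
|A_3A_1| = √((0)² + (15)²) = √225 = 15
Perimeter = 17 + 8 + 15 = 40.

40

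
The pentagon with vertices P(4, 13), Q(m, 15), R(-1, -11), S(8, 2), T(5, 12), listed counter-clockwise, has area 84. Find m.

4

Write out the shoelace sum; only the two edges meeting at Q involve m:
2·Area = [(4·15 − m·13) + (m·(-11) − (-1)·15)] + 189
       = -24·m + 264 = 168
⇒ m = 4.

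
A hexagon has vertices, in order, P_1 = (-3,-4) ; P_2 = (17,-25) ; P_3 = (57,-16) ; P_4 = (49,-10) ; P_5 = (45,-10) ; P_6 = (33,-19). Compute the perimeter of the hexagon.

|P_1P_2| = √((20)² + (-21)²) = √841 = 29
|P_2P_3| = √((40)² + (9)²) = √1681 = 41
|P_3P_4| = √((-8)² + (6)²) = √100 = 10
|P_4P_5| = √((-4)² + (0)²) = √16 = 4
|P_5P_6| = √((-12)² + (-9)²) = √225 = 15
|P_6P_1| = √((-36)² + (15)²) = √1521 = 39
Perimeter = 29 + 41 + 10 + 4 + 15 + 39 = 138.

138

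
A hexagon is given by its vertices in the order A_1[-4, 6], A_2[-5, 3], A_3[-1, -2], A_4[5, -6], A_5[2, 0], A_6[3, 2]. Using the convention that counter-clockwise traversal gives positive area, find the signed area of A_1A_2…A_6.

Σ = (18) + (13) + (16) + (12) + (4) + (26) = 89
Signed area = Σ/2 = 44.5 (positive ⇒ counter-clockwise traversal).

44.5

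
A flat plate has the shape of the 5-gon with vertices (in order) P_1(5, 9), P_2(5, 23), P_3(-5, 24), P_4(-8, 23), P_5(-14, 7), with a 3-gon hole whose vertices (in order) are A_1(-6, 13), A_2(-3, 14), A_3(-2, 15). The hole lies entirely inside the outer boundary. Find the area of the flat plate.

242.5

Outer boundary:
P_1→P_2: (5)(23) − (5)(9) = 70
P_2→P_3: (5)(24) − (-5)(23) = 235
P_3→P_4: (-5)(23) − (-8)(24) = 77
P_4→P_5: (-8)(7) − (-14)(23) = 266
P_5→P_1: (-14)(9) − (5)(7) = -161
Σ = 487
Area = |Σ|/2 = 243.5.
Hole:
Apply the surveyor's formula: 2A = Σ (x_i·y_{i+1} − x_{i+1}·y_i), indices taken mod 3.
Cross-terms: -45, -17, 64  ⇒  Σ = 2
Area = |Σ|/2 = 1.
Net area = 243.5 − 1 = 242.5.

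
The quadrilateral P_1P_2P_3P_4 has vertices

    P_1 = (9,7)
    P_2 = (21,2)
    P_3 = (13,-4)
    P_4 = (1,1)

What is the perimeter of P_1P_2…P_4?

46

|P_1P_2| = √((12)² + (-5)²) = √169 = 13
|P_2P_3| = √((-8)² + (-6)²) = √100 = 10
|P_3P_4| = √((-12)² + (5)²) = √169 = 13
|P_4P_1| = √((8)² + (6)²) = √100 = 10
Perimeter = 13 + 10 + 13 + 10 = 46.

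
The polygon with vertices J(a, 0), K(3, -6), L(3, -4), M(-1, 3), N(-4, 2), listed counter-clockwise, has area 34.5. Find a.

-6

The doubled signed area Σ (x_i y_{i+1} − x_{i+1} y_i) is linear in a.
With a=0 it equals 21; the coefficient of a is -8 (from the two edges through J).
So -8·a + 21 = 2·34.5 = 69 ⇒ a = -6.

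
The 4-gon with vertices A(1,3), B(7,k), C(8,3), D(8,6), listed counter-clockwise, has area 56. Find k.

Write out the shoelace sum; only the two edges meeting at B involve k:
2·Area = [(1·k − 7·3) + (7·3 − 8·k)] + 42
       = -7·k + 42 = 112
⇒ k = -10.

-10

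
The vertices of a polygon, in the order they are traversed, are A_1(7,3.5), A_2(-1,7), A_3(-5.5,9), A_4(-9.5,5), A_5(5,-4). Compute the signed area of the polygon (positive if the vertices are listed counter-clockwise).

99.25

Σ = (52.5) + (29.5) + (58) + (13) + (45.5) = 198.5
Signed area = Σ/2 = 99.25 (positive ⇒ counter-clockwise traversal).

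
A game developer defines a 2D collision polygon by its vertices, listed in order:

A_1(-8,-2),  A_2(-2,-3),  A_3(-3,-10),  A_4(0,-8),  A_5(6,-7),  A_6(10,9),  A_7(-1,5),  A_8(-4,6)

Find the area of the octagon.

Apply the surveyor's formula: 2A = Σ (x_i·y_{i+1} − x_{i+1}·y_i), indices taken mod 8.
Cross-terms: 20, 11, 24, 48, 124, 59, 14, 56  ⇒  Σ = 356
Area = |Σ|/2 = 178.

178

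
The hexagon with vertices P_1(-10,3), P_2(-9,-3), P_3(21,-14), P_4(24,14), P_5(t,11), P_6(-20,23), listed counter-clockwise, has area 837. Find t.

The doubled signed area Σ (x_i y_{i+1} − x_{i+1} y_i) is linear in t.
With t=0 it equals 1530; the coefficient of t is 9 (from the two edges through P_5).
So 9·t + 1530 = 2·837 = 1674 ⇒ t = 16.

16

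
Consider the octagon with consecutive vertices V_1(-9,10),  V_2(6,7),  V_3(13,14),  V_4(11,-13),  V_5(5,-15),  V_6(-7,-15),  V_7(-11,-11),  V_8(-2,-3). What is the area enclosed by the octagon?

Σ = (-123) + (-7) + (-323) + (-100) + (-180) + (-88) + (11) + (-47) = -857
Area = |Σ|/2 = 428.5.

428.5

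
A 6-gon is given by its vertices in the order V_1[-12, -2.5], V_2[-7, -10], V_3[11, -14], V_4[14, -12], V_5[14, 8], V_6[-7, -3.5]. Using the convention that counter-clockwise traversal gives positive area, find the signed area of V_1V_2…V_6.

Apply the surveyor's formula: 2A = Σ (x_i·y_{i+1} − x_{i+1}·y_i), indices taken mod 6.
V_1→V_2: (-12)(-10) − (-7)(-2.5) = 102.5
V_2→V_3: (-7)(-14) − (11)(-10) = 208
V_3→V_4: (11)(-12) − (14)(-14) = 64
V_4→V_5: (14)(8) − (14)(-12) = 280
V_5→V_6: (14)(-3.5) − (-7)(8) = 7
V_6→V_1: (-7)(-2.5) − (-12)(-3.5) = -24.5
Σ = 637
Signed area = Σ/2 = 318.5 (positive ⇒ counter-clockwise traversal).

318.5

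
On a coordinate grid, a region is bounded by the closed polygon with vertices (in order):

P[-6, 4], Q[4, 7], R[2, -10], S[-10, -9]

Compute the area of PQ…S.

Apply the shoelace (surveyor's) formula: 2A = Σ (x_i·y_{i+1} − x_{i+1}·y_i), indices taken mod 4.
Cross-terms: -58, -54, -118, -94  ⇒  Σ = -324
Area = |Σ|/2 = 162.

162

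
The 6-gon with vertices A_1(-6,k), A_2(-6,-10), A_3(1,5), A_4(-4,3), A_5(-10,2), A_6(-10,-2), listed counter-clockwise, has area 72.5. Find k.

Write out the shoelace sum; only the two edges meeting at A_1 involve k:
2·Area = [((-10)·k − (-6)·(-2)) + ((-6)·(-10) − (-6)·k)] + 65
       = -4·k + 113 = 145
⇒ k = -8.

-8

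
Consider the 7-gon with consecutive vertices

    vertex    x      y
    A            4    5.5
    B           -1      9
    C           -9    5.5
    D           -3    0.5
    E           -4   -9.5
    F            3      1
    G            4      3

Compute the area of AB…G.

99.5

Apply the shoelace (surveyor's) formula: 2A = Σ (x_i·y_{i+1} − x_{i+1}·y_i), indices taken mod 7.
Σ = (41.5) + (75.5) + (12) + (30.5) + (24.5) + (5) + (10) = 199
Area = |Σ|/2 = 99.5.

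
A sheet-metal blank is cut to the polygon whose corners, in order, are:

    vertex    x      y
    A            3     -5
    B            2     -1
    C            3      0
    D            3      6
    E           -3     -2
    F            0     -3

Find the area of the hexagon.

Apply the shoelace (surveyor's) formula: 2A = Σ (x_i·y_{i+1} − x_{i+1}·y_i), indices taken mod 6.
A→B: (3)(-1) − (2)(-5) = 7
B→C: (2)(0) − (3)(-1) = 3
C→D: (3)(6) − (3)(0) = 18
D→E: (3)(-2) − (-3)(6) = 12
E→F: (-3)(-3) − (0)(-2) = 9
F→A: (0)(-5) − (3)(-3) = 9
Σ = 58
Area = |Σ|/2 = 29.

29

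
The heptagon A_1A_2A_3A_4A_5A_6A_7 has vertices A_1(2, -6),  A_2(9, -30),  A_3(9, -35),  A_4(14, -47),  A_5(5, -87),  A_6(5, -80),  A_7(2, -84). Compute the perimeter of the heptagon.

174

|A_1A_2| = √((7)² + (-24)²) = √625 = 25
|A_2A_3| = √((0)² + (-5)²) = √25 = 5
|A_3A_4| = √((5)² + (-12)²) = √169 = 13
|A_4A_5| = √((-9)² + (-40)²) = √1681 = 41
|A_5A_6| = √((0)² + (7)²) = √49 = 7
|A_6A_7| = √((-3)² + (-4)²) = √25 = 5
|A_7A_1| = √((0)² + (78)²) = √6084 = 78
Perimeter = 25 + 5 + 13 + 41 + 7 + 5 + 78 = 174.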